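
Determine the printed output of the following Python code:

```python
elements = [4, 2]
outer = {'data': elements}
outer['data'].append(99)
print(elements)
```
[4, 2, 99]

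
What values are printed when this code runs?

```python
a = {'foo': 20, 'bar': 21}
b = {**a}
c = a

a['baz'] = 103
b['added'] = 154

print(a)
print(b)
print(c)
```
{'foo': 20, 'bar': 21, 'baz': 103}
{'foo': 20, 'bar': 21, 'added': 154}
{'foo': 20, 'bar': 21, 'baz': 103}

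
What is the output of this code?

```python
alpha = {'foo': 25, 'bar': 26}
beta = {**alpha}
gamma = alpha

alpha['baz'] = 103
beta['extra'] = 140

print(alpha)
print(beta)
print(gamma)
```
{'foo': 25, 'bar': 26, 'baz': 103}
{'foo': 25, 'bar': 26, 'extra': 140}
{'foo': 25, 'bar': 26, 'baz': 103}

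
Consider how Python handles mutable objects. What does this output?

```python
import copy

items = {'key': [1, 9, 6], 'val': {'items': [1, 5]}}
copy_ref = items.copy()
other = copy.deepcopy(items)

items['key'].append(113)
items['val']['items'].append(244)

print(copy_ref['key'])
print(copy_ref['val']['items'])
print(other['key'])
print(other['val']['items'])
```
[1, 9, 6, 113]
[1, 5, 244]
[1, 9, 6]
[1, 5]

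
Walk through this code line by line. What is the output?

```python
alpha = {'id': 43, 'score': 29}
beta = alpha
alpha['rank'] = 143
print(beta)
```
{'id': 43, 'score': 29, 'rank': 143}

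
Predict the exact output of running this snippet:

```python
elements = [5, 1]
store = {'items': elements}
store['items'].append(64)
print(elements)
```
[5, 1, 64]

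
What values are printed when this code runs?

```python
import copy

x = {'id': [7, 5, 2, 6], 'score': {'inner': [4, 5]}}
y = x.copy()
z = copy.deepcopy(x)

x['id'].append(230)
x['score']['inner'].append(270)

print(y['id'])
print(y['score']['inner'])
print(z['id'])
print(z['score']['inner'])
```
[7, 5, 2, 6, 230]
[4, 5, 270]
[7, 5, 2, 6]
[4, 5]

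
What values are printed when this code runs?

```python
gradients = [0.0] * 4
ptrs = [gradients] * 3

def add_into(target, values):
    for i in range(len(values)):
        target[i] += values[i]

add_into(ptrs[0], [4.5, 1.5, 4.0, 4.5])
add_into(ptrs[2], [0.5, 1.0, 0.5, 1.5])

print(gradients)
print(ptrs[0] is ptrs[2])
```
[5.0, 2.5, 4.5, 6.0]
True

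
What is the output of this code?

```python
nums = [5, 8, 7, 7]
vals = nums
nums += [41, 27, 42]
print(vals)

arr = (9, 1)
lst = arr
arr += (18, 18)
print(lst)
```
[5, 8, 7, 7, 41, 27, 42]
(9, 1)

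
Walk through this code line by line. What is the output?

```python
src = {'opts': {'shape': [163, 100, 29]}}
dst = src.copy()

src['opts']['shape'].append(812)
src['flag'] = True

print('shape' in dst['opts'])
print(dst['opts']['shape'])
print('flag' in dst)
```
True
[163, 100, 29, 812]
False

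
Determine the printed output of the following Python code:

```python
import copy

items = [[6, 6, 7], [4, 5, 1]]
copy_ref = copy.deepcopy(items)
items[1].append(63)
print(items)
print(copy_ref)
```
[[6, 6, 7], [4, 5, 1, 63]]
[[6, 6, 7], [4, 5, 1]]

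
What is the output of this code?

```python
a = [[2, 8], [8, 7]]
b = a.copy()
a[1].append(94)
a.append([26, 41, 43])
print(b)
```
[[2, 8], [8, 7, 94]]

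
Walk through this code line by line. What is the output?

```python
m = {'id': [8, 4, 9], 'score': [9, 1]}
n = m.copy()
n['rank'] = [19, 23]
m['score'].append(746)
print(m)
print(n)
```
{'id': [8, 4, 9], 'score': [9, 1, 746]}
{'id': [8, 4, 9], 'score': [9, 1, 746], 'rank': [19, 23]}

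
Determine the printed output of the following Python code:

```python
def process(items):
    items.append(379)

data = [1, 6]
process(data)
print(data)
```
[1, 6, 379]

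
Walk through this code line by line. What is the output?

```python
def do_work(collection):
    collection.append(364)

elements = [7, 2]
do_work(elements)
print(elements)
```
[7, 2, 364]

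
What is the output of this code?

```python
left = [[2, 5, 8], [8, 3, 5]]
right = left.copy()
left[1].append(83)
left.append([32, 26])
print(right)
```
[[2, 5, 8], [8, 3, 5, 83]]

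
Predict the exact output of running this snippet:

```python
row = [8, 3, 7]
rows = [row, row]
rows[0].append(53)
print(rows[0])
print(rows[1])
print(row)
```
[8, 3, 7, 53]
[8, 3, 7, 53]
[8, 3, 7, 53]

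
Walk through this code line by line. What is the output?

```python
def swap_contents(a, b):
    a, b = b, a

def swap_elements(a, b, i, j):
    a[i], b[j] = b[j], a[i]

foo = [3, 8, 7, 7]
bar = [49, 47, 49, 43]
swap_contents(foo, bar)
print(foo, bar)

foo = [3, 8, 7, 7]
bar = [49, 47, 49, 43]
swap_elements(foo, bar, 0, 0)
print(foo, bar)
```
[3, 8, 7, 7] [49, 47, 49, 43]
[49, 8, 7, 7] [3, 47, 49, 43]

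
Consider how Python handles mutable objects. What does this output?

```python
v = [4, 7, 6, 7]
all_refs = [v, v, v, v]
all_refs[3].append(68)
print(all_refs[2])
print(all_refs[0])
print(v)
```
[4, 7, 6, 7, 68]
[4, 7, 6, 7, 68]
[4, 7, 6, 7, 68]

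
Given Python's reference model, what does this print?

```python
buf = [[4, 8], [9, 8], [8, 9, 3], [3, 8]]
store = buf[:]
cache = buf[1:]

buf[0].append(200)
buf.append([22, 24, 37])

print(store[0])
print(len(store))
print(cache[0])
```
[4, 8, 200]
4
[9, 8]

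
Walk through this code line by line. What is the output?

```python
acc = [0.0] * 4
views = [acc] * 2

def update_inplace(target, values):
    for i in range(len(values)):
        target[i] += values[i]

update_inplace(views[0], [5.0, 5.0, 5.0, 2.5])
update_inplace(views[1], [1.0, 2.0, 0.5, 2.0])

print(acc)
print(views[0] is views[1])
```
[6.0, 7.0, 5.5, 4.5]
True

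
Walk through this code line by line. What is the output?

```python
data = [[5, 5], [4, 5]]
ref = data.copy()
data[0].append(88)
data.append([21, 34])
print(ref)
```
[[5, 5, 88], [4, 5]]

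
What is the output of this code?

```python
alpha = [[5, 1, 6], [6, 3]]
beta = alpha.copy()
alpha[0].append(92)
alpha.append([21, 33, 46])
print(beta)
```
[[5, 1, 6, 92], [6, 3]]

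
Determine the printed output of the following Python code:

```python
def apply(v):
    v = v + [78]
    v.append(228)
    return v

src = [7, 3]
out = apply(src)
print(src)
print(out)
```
[7, 3]
[7, 3, 78, 228]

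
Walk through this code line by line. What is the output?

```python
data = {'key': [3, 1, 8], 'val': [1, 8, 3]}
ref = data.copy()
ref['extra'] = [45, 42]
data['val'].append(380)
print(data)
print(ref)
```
{'key': [3, 1, 8], 'val': [1, 8, 3, 380]}
{'key': [3, 1, 8], 'val': [1, 8, 3, 380], 'extra': [45, 42]}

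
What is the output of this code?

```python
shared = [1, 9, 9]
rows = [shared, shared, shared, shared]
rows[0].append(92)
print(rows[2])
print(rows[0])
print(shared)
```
[1, 9, 9, 92]
[1, 9, 9, 92]
[1, 9, 9, 92]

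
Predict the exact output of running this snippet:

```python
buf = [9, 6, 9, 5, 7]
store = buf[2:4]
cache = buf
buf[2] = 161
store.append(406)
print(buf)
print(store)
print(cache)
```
[9, 6, 161, 5, 7]
[9, 5, 406]
[9, 6, 161, 5, 7]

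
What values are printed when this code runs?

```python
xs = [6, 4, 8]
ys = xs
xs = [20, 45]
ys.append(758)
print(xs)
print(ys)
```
[20, 45]
[6, 4, 8, 758]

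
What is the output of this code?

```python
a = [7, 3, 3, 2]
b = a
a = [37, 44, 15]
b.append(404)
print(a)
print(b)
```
[37, 44, 15]
[7, 3, 3, 2, 404]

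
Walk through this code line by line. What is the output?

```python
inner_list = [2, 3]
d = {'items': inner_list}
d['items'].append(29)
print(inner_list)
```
[2, 3, 29]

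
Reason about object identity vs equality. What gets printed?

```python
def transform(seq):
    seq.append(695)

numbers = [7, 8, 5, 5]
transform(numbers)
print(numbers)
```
[7, 8, 5, 5, 695]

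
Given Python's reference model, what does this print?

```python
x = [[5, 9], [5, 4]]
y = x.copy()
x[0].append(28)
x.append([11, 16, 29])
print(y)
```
[[5, 9, 28], [5, 4]]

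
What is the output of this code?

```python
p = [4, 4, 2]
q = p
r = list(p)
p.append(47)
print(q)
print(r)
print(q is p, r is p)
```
[4, 4, 2, 47]
[4, 4, 2]
True False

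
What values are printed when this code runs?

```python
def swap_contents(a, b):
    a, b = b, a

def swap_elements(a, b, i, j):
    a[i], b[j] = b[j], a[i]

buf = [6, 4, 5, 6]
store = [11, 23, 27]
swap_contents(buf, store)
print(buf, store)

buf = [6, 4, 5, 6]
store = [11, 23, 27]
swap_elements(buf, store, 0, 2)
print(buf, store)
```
[6, 4, 5, 6] [11, 23, 27]
[27, 4, 5, 6] [11, 23, 6]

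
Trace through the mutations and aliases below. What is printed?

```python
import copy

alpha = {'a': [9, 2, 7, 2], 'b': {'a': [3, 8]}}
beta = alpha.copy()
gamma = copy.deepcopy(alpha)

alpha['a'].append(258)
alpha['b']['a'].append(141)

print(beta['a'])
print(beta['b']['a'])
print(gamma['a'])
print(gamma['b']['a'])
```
[9, 2, 7, 2, 258]
[3, 8, 141]
[9, 2, 7, 2]
[3, 8]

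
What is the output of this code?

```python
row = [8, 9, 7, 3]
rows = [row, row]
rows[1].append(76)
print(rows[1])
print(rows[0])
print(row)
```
[8, 9, 7, 3, 76]
[8, 9, 7, 3, 76]
[8, 9, 7, 3, 76]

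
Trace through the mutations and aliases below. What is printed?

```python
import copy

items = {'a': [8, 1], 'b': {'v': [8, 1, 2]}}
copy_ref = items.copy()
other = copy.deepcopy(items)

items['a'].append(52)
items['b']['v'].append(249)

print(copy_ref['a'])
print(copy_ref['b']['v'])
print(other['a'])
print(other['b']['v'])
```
[8, 1, 52]
[8, 1, 2, 249]
[8, 1]
[8, 1, 2]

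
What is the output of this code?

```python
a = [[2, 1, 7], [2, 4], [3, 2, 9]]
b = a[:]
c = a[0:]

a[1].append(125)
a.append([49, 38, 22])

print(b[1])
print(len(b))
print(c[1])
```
[2, 4, 125]
3
[2, 4, 125]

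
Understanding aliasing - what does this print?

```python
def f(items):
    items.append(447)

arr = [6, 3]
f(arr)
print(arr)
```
[6, 3, 447]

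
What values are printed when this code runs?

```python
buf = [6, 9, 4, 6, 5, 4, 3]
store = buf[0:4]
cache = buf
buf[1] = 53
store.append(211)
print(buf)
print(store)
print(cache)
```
[6, 53, 4, 6, 5, 4, 3]
[6, 9, 4, 6, 211]
[6, 53, 4, 6, 5, 4, 3]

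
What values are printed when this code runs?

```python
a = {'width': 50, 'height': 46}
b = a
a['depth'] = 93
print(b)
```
{'width': 50, 'height': 46, 'depth': 93}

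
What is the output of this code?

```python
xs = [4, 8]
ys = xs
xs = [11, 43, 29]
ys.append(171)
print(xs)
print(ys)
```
[11, 43, 29]
[4, 8, 171]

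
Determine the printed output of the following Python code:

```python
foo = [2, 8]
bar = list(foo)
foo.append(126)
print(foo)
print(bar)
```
[2, 8, 126]
[2, 8]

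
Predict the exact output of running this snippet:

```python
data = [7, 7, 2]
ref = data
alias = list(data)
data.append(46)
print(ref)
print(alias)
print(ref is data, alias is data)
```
[7, 7, 2, 46]
[7, 7, 2]
True False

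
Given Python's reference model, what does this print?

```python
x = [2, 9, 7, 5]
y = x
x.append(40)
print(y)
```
[2, 9, 7, 5, 40]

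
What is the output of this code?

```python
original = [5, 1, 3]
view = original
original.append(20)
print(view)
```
[5, 1, 3, 20]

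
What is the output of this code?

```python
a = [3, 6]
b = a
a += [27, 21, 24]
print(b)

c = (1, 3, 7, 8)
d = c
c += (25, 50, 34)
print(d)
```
[3, 6, 27, 21, 24]
(1, 3, 7, 8)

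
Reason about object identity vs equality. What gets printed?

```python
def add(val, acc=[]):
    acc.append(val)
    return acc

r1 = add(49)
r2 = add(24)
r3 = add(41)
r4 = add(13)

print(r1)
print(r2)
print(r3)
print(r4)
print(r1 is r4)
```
[49, 24, 41, 13]
[49, 24, 41, 13]
[49, 24, 41, 13]
[49, 24, 41, 13]
True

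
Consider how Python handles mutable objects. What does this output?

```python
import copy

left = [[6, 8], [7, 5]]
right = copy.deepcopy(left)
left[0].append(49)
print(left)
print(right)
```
[[6, 8, 49], [7, 5]]
[[6, 8], [7, 5]]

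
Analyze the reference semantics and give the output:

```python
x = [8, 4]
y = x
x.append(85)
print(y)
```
[8, 4, 85]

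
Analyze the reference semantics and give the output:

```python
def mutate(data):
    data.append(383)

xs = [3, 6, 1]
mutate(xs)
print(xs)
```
[3, 6, 1, 383]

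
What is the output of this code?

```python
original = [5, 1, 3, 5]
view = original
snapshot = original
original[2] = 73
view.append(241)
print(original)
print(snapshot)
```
[5, 1, 73, 5, 241]
[5, 1, 73, 5, 241]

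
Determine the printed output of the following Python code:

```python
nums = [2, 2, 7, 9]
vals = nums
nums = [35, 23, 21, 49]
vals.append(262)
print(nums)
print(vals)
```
[35, 23, 21, 49]
[2, 2, 7, 9, 262]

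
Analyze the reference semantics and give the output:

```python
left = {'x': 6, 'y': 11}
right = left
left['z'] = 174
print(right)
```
{'x': 6, 'y': 11, 'z': 174}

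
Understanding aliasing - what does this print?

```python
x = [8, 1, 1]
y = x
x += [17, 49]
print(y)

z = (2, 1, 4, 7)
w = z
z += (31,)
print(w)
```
[8, 1, 1, 17, 49]
(2, 1, 4, 7)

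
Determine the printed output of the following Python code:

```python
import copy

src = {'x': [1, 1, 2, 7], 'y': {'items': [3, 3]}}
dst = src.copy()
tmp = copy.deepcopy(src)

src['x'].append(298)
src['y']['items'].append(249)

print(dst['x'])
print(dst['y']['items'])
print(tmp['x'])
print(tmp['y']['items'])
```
[1, 1, 2, 7, 298]
[3, 3, 249]
[1, 1, 2, 7]
[3, 3]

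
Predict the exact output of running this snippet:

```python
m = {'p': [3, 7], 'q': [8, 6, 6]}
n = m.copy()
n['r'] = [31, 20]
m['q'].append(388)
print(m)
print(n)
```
{'p': [3, 7], 'q': [8, 6, 6, 388]}
{'p': [3, 7], 'q': [8, 6, 6, 388], 'r': [31, 20]}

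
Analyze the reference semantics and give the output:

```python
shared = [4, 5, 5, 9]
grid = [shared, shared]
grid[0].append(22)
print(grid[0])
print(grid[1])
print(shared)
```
[4, 5, 5, 9, 22]
[4, 5, 5, 9, 22]
[4, 5, 5, 9, 22]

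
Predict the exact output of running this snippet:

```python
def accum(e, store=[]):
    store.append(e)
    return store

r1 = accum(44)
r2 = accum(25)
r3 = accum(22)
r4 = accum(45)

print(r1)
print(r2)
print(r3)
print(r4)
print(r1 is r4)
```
[44, 25, 22, 45]
[44, 25, 22, 45]
[44, 25, 22, 45]
[44, 25, 22, 45]
True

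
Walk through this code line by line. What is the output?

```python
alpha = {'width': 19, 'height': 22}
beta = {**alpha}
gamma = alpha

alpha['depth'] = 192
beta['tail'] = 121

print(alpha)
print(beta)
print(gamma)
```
{'width': 19, 'height': 22, 'depth': 192}
{'width': 19, 'height': 22, 'tail': 121}
{'width': 19, 'height': 22, 'depth': 192}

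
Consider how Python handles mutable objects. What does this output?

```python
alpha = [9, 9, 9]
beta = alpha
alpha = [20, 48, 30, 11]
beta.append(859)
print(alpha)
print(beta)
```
[20, 48, 30, 11]
[9, 9, 9, 859]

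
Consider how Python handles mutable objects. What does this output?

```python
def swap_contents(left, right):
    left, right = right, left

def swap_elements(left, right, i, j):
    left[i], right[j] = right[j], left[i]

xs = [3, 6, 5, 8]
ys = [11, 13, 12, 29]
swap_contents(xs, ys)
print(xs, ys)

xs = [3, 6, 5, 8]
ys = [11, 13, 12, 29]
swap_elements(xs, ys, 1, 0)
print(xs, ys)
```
[3, 6, 5, 8] [11, 13, 12, 29]
[3, 11, 5, 8] [6, 13, 12, 29]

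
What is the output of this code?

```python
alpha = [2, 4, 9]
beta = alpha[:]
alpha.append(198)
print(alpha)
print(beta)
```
[2, 4, 9, 198]
[2, 4, 9]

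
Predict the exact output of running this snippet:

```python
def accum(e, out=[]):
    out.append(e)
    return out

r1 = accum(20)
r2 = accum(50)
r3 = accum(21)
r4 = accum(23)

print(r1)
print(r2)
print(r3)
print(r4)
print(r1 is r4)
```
[20, 50, 21, 23]
[20, 50, 21, 23]
[20, 50, 21, 23]
[20, 50, 21, 23]
True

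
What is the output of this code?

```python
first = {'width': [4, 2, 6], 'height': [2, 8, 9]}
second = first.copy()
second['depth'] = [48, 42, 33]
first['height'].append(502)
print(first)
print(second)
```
{'width': [4, 2, 6], 'height': [2, 8, 9, 502]}
{'width': [4, 2, 6], 'height': [2, 8, 9, 502], 'depth': [48, 42, 33]}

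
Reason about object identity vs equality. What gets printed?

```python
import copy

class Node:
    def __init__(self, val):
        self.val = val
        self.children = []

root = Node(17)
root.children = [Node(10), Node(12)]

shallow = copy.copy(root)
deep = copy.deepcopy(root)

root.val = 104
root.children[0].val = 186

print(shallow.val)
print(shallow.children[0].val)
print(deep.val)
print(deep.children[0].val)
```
17
186
17
10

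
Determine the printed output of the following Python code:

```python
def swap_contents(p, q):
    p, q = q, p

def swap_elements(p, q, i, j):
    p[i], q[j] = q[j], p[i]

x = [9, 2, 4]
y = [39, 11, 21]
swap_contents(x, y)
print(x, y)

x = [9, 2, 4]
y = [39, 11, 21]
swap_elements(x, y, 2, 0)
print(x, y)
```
[9, 2, 4] [39, 11, 21]
[9, 2, 39] [4, 11, 21]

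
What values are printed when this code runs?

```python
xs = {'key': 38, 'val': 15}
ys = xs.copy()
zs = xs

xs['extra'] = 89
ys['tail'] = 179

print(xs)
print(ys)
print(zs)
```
{'key': 38, 'val': 15, 'extra': 89}
{'key': 38, 'val': 15, 'tail': 179}
{'key': 38, 'val': 15, 'extra': 89}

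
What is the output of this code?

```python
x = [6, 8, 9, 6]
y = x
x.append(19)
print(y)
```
[6, 8, 9, 6, 19]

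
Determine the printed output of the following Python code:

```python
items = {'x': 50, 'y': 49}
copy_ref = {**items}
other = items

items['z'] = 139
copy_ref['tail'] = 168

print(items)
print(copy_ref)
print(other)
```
{'x': 50, 'y': 49, 'z': 139}
{'x': 50, 'y': 49, 'tail': 168}
{'x': 50, 'y': 49, 'z': 139}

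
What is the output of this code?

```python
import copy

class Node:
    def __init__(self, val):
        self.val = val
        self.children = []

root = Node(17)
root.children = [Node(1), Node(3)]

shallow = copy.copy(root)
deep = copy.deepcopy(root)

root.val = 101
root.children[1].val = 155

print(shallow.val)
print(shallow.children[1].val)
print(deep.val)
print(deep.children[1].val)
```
17
155
17
3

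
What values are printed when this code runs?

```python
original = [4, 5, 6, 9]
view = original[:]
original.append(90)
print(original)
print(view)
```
[4, 5, 6, 9, 90]
[4, 5, 6, 9]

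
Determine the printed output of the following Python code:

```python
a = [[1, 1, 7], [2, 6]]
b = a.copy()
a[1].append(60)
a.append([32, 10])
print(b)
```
[[1, 1, 7], [2, 6, 60]]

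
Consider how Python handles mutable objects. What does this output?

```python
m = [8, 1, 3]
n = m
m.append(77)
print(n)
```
[8, 1, 3, 77]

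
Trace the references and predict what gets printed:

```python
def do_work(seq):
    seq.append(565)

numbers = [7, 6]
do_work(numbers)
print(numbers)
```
[7, 6, 565]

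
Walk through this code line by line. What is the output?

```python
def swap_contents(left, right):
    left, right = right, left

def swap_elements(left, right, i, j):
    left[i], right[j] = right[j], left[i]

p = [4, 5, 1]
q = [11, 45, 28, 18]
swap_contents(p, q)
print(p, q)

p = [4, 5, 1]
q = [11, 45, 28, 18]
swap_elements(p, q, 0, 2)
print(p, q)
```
[4, 5, 1] [11, 45, 28, 18]
[28, 5, 1] [11, 45, 4, 18]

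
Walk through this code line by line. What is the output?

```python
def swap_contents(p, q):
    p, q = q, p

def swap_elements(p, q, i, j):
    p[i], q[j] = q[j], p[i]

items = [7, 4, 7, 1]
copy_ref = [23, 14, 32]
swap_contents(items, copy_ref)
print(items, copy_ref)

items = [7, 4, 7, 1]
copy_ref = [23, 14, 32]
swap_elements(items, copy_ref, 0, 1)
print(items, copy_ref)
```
[7, 4, 7, 1] [23, 14, 32]
[14, 4, 7, 1] [23, 7, 32]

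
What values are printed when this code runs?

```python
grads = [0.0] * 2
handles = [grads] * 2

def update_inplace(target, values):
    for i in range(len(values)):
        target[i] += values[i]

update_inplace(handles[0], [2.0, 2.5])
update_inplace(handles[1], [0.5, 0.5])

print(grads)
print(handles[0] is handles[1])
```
[2.5, 3.0]
True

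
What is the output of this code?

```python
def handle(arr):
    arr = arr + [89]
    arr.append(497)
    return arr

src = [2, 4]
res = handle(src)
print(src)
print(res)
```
[2, 4]
[2, 4, 89, 497]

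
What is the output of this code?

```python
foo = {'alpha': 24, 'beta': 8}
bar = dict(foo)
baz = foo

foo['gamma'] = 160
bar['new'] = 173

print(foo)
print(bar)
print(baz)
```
{'alpha': 24, 'beta': 8, 'gamma': 160}
{'alpha': 24, 'beta': 8, 'new': 173}
{'alpha': 24, 'beta': 8, 'gamma': 160}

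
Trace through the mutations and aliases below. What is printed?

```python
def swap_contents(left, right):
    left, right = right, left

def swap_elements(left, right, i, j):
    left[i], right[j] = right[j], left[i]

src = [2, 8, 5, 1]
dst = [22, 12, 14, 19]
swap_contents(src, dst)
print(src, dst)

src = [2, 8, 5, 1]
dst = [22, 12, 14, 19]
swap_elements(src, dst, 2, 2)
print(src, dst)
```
[2, 8, 5, 1] [22, 12, 14, 19]
[2, 8, 14, 1] [22, 12, 5, 19]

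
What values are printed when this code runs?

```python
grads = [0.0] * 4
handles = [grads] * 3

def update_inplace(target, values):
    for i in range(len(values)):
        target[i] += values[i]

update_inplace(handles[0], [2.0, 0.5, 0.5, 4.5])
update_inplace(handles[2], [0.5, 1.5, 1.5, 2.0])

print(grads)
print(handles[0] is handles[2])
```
[2.5, 2.0, 2.0, 6.5]
True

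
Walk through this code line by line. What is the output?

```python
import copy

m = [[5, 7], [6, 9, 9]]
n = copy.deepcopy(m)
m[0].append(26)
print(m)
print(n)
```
[[5, 7, 26], [6, 9, 9]]
[[5, 7], [6, 9, 9]]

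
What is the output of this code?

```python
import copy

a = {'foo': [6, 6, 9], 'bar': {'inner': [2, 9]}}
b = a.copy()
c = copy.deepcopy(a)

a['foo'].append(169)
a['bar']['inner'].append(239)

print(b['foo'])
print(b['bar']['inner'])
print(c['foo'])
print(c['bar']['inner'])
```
[6, 6, 9, 169]
[2, 9, 239]
[6, 6, 9]
[2, 9]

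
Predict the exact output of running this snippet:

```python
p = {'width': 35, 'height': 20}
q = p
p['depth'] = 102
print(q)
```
{'width': 35, 'height': 20, 'depth': 102}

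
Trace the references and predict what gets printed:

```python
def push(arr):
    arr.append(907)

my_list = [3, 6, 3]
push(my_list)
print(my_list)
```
[3, 6, 3, 907]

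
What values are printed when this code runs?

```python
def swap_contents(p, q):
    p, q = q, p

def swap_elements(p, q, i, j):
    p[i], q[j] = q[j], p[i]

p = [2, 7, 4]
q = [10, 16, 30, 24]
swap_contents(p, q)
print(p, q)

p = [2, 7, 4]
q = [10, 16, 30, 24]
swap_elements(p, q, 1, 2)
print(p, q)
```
[2, 7, 4] [10, 16, 30, 24]
[2, 30, 4] [10, 16, 7, 24]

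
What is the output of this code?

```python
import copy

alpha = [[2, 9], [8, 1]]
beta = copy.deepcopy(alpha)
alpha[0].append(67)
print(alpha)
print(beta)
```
[[2, 9, 67], [8, 1]]
[[2, 9], [8, 1]]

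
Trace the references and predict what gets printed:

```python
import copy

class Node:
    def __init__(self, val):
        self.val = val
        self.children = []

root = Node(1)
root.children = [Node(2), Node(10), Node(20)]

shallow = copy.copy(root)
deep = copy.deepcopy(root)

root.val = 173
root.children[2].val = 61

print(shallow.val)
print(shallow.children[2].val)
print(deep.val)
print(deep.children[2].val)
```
1
61
1
20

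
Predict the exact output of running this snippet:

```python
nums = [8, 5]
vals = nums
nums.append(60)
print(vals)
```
[8, 5, 60]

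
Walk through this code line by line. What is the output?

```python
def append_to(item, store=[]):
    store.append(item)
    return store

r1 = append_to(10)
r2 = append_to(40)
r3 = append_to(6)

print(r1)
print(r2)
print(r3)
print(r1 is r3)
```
[10, 40, 6]
[10, 40, 6]
[10, 40, 6]
True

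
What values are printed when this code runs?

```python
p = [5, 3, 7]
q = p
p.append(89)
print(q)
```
[5, 3, 7, 89]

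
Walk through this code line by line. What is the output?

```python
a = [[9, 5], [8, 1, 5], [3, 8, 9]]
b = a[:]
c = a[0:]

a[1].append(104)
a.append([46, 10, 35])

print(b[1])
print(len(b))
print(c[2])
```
[8, 1, 5, 104]
3
[3, 8, 9]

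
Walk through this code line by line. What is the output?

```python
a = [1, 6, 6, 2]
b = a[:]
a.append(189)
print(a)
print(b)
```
[1, 6, 6, 2, 189]
[1, 6, 6, 2]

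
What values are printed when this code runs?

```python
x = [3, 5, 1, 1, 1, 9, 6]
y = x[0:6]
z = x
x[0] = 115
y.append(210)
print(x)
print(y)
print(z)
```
[115, 5, 1, 1, 1, 9, 6]
[3, 5, 1, 1, 1, 9, 210]
[115, 5, 1, 1, 1, 9, 6]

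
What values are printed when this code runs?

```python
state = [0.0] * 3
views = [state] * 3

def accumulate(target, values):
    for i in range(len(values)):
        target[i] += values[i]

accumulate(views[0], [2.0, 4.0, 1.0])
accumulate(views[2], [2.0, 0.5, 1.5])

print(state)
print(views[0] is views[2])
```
[4.0, 4.5, 2.5]
True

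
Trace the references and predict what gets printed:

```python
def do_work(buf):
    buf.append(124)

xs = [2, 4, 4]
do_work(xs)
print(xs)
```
[2, 4, 4, 124]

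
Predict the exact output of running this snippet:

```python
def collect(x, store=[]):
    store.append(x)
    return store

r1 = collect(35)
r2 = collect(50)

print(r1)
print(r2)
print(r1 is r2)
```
[35, 50]
[35, 50]
True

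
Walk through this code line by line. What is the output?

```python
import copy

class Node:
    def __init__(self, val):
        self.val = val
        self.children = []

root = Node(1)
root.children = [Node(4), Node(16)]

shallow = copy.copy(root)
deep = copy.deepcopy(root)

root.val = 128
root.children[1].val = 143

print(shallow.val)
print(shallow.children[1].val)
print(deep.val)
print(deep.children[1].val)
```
1
143
1
16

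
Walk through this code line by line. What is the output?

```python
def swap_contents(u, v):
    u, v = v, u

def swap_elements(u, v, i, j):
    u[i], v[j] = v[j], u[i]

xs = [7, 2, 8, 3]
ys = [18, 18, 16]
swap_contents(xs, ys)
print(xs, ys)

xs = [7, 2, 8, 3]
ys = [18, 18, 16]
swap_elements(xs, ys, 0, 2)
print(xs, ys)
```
[7, 2, 8, 3] [18, 18, 16]
[16, 2, 8, 3] [18, 18, 7]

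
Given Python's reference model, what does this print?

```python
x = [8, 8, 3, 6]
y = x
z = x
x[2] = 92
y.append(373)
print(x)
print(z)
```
[8, 8, 92, 6, 373]
[8, 8, 92, 6, 373]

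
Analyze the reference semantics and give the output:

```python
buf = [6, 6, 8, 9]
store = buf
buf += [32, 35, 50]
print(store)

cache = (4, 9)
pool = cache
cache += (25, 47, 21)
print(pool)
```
[6, 6, 8, 9, 32, 35, 50]
(4, 9)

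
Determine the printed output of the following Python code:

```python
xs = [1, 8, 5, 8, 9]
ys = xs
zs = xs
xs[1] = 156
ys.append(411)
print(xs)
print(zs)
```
[1, 156, 5, 8, 9, 411]
[1, 156, 5, 8, 9, 411]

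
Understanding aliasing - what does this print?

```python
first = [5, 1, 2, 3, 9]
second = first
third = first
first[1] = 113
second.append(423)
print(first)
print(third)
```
[5, 113, 2, 3, 9, 423]
[5, 113, 2, 3, 9, 423]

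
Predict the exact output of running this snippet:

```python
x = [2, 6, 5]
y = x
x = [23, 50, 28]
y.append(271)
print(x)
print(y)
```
[23, 50, 28]
[2, 6, 5, 271]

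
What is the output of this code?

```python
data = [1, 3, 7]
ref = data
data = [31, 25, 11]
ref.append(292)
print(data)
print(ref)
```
[31, 25, 11]
[1, 3, 7, 292]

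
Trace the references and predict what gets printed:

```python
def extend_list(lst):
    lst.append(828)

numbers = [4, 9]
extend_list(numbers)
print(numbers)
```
[4, 9, 828]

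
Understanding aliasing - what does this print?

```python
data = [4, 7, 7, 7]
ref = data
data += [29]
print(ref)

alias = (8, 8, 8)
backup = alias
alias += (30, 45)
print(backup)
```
[4, 7, 7, 7, 29]
(8, 8, 8)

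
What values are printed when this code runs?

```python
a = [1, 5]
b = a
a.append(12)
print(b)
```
[1, 5, 12]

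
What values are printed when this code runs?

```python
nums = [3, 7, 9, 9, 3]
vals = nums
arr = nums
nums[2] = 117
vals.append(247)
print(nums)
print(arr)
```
[3, 7, 117, 9, 3, 247]
[3, 7, 117, 9, 3, 247]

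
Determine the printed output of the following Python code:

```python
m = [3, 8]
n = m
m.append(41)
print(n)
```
[3, 8, 41]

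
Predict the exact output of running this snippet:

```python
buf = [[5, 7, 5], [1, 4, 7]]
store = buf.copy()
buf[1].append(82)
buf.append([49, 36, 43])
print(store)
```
[[5, 7, 5], [1, 4, 7, 82]]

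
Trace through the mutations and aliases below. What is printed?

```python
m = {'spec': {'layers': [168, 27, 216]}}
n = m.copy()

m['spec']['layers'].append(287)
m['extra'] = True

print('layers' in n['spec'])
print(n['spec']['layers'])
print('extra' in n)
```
True
[168, 27, 216, 287]
False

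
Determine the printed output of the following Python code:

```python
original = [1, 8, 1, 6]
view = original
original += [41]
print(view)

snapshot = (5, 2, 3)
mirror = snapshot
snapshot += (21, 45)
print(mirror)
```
[1, 8, 1, 6, 41]
(5, 2, 3)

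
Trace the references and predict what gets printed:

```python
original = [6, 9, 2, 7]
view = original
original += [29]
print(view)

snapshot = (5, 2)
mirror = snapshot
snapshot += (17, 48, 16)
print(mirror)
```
[6, 9, 2, 7, 29]
(5, 2)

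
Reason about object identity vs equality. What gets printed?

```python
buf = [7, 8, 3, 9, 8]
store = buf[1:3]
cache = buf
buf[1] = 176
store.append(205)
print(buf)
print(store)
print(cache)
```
[7, 176, 3, 9, 8]
[8, 3, 205]
[7, 176, 3, 9, 8]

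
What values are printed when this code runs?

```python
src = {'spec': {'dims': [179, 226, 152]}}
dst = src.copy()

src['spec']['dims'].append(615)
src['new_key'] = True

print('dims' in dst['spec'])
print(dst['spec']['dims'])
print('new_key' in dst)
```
True
[179, 226, 152, 615]
False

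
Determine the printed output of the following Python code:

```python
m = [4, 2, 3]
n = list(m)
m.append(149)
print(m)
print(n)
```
[4, 2, 3, 149]
[4, 2, 3]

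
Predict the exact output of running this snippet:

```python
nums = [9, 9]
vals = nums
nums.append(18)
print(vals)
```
[9, 9, 18]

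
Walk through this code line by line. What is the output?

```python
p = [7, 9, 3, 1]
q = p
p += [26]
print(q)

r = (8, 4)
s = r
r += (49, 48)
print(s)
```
[7, 9, 3, 1, 26]
(8, 4)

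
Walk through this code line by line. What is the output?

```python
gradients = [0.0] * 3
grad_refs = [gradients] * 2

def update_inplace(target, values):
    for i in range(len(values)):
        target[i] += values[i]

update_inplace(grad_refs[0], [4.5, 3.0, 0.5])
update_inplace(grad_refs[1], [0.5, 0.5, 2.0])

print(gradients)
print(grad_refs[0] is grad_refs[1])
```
[5.0, 3.5, 2.5]
True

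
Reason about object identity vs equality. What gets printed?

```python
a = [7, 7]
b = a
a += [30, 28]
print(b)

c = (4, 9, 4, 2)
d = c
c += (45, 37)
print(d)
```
[7, 7, 30, 28]
(4, 9, 4, 2)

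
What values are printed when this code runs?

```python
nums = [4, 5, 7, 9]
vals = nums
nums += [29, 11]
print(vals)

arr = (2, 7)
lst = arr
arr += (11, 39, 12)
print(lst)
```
[4, 5, 7, 9, 29, 11]
(2, 7)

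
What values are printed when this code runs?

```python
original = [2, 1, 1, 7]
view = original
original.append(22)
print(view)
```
[2, 1, 1, 7, 22]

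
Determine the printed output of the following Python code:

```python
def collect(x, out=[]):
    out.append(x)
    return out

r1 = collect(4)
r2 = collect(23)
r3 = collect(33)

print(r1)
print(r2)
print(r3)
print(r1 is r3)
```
[4, 23, 33]
[4, 23, 33]
[4, 23, 33]
True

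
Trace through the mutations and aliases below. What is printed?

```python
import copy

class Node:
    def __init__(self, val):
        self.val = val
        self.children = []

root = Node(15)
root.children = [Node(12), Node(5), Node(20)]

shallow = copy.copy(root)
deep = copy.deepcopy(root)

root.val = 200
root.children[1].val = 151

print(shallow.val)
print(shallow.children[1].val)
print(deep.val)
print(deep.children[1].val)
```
15
151
15
5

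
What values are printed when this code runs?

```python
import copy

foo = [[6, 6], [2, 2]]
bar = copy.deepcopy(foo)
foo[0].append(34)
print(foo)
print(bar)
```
[[6, 6, 34], [2, 2]]
[[6, 6], [2, 2]]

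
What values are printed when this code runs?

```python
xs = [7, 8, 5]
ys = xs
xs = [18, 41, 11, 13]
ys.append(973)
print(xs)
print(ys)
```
[18, 41, 11, 13]
[7, 8, 5, 973]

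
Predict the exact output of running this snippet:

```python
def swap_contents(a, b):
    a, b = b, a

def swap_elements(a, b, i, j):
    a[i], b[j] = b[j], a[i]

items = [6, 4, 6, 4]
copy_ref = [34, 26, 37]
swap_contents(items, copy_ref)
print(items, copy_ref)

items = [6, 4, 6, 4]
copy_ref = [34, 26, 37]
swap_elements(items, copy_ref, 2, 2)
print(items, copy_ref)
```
[6, 4, 6, 4] [34, 26, 37]
[6, 4, 37, 4] [34, 26, 6]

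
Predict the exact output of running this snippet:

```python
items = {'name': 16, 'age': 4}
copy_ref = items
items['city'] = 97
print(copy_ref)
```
{'name': 16, 'age': 4, 'city': 97}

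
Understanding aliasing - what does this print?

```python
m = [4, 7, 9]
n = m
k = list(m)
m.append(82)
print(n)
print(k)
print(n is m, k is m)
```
[4, 7, 9, 82]
[4, 7, 9]
True False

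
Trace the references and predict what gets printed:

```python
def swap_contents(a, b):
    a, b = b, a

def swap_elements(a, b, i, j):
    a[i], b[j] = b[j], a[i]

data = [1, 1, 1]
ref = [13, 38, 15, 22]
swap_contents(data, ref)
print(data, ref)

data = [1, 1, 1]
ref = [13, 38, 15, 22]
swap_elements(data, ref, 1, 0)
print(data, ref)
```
[1, 1, 1] [13, 38, 15, 22]
[1, 13, 1] [1, 38, 15, 22]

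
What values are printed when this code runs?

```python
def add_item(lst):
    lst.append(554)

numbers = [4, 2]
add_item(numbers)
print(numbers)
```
[4, 2, 554]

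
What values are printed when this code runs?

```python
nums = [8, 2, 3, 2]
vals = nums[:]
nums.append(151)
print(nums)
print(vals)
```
[8, 2, 3, 2, 151]
[8, 2, 3, 2]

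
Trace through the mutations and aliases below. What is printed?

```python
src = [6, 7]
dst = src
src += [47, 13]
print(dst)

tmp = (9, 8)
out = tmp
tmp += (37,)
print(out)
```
[6, 7, 47, 13]
(9, 8)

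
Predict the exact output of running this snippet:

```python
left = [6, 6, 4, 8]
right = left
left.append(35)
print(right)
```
[6, 6, 4, 8, 35]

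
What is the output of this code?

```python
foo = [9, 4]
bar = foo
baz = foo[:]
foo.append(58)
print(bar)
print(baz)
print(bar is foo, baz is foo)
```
[9, 4, 58]
[9, 4]
True False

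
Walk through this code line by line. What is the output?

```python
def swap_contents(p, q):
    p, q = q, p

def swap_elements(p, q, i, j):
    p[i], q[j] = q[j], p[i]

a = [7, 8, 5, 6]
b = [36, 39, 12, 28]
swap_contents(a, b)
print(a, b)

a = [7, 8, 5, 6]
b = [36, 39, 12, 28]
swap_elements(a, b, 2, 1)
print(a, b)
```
[7, 8, 5, 6] [36, 39, 12, 28]
[7, 8, 39, 6] [36, 5, 12, 28]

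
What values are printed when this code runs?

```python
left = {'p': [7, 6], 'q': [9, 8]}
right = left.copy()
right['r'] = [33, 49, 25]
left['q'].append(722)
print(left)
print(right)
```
{'p': [7, 6], 'q': [9, 8, 722]}
{'p': [7, 6], 'q': [9, 8, 722], 'r': [33, 49, 25]}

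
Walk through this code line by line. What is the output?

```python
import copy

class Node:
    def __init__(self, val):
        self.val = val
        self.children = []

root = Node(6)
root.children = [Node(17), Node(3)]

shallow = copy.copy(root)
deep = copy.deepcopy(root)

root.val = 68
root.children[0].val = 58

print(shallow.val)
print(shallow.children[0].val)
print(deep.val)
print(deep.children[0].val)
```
6
58
6
17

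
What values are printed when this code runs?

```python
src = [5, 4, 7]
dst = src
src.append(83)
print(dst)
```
[5, 4, 7, 83]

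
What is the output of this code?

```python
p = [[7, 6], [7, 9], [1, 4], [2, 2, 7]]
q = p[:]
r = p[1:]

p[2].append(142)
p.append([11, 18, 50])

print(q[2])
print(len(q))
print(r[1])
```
[1, 4, 142]
4
[1, 4, 142]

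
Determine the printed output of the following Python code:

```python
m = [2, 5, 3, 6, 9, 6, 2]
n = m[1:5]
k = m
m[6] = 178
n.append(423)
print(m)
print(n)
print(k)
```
[2, 5, 3, 6, 9, 6, 178]
[5, 3, 6, 9, 423]
[2, 5, 3, 6, 9, 6, 178]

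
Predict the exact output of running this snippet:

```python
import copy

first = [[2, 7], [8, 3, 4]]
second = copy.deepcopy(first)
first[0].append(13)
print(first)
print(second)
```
[[2, 7, 13], [8, 3, 4]]
[[2, 7], [8, 3, 4]]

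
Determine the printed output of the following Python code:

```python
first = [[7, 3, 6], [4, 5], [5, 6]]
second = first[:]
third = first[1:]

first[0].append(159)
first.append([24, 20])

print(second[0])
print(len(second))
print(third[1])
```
[7, 3, 6, 159]
3
[5, 6]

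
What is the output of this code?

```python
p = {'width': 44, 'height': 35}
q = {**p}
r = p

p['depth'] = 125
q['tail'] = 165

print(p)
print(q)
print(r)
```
{'width': 44, 'height': 35, 'depth': 125}
{'width': 44, 'height': 35, 'tail': 165}
{'width': 44, 'height': 35, 'depth': 125}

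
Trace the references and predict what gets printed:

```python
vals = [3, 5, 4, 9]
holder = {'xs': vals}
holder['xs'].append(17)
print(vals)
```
[3, 5, 4, 9, 17]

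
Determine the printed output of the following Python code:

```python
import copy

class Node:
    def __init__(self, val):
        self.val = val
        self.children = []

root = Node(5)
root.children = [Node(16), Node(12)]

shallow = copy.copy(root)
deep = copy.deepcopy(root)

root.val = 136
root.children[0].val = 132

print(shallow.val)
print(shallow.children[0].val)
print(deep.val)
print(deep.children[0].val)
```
5
132
5
16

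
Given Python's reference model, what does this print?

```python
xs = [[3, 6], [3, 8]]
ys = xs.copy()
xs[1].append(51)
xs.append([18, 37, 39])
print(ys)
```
[[3, 6], [3, 8, 51]]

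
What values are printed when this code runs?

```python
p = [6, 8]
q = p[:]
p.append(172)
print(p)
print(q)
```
[6, 8, 172]
[6, 8]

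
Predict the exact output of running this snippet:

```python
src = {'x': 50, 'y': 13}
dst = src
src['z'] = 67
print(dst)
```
{'x': 50, 'y': 13, 'z': 67}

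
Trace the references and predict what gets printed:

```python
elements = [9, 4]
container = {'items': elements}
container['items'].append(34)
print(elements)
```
[9, 4, 34]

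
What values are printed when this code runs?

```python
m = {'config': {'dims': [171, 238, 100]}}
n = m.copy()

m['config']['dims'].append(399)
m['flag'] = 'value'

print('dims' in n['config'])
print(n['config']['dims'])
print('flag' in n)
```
True
[171, 238, 100, 399]
False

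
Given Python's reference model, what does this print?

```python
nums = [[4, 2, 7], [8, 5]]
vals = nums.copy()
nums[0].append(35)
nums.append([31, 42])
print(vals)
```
[[4, 2, 7, 35], [8, 5]]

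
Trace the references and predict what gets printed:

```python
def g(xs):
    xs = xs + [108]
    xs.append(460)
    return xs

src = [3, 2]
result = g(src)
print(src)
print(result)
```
[3, 2]
[3, 2, 108, 460]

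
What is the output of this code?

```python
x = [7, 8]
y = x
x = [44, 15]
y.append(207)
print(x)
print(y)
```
[44, 15]
[7, 8, 207]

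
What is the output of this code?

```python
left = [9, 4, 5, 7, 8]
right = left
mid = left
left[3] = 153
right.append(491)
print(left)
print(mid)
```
[9, 4, 5, 153, 8, 491]
[9, 4, 5, 153, 8, 491]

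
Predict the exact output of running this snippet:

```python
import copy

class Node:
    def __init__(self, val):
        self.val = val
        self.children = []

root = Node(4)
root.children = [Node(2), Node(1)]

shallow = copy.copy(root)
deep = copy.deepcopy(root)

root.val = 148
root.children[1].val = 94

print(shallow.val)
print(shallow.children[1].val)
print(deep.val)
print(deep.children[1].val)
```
4
94
4
1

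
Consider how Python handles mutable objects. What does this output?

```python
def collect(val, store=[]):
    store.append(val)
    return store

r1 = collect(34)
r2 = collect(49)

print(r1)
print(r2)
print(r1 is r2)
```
[34, 49]
[34, 49]
True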